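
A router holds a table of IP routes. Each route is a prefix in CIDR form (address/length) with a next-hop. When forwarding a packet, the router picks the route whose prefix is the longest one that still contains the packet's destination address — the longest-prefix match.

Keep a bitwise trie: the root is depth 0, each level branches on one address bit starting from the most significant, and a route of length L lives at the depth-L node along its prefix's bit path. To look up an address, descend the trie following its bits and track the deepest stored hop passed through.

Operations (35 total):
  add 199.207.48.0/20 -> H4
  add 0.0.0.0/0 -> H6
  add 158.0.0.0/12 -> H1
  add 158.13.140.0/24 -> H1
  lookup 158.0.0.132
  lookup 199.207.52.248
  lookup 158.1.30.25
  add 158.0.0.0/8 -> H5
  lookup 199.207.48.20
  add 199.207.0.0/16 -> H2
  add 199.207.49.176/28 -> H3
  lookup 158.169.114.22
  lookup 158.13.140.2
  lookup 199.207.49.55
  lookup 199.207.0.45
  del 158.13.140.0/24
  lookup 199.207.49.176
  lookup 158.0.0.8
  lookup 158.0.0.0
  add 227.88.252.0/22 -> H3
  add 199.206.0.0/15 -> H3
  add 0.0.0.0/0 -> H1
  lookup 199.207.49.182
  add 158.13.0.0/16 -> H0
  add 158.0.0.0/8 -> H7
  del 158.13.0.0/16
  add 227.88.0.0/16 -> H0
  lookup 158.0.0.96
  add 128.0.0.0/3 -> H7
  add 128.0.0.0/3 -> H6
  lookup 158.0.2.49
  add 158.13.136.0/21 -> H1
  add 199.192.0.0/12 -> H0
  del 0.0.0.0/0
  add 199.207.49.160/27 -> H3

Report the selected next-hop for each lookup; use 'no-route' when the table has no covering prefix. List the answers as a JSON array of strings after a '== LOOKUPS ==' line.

Trace:
  add 199.207.48.0/20 -> H4 at depth 20
  add 0.0.0.0/0 -> H6 at depth 0
  add 158.0.0.0/12 -> H1 at depth 12
  add 158.13.140.0/24 -> H1 at depth 24
  Q 158.0.0.132: descend 100111100000 ; hops seen [H6,H1] ; pick H1
  Q 199.207.52.248: descend 11000111110011110011 ; hops seen [H6,H4] ; pick H4
  Q 158.1.30.25: descend 100111100000 ; hops seen [H6,H1] ; pick H1
  add 158.0.0.0/8 -> H5 at depth 8
  Q 199.207.48.20: descend 11000111110011110011 ; hops seen [H6,H4] ; pick H4
  add 199.207.0.0/16 -> H2 at depth 16
  add 199.207.49.176/28 -> H3 at depth 28
  Q 158.169.114.22: descend 10011110 ; hops seen [H6,H5] ; pick H5
  Q 158.13.140.2: descend 100111100000110110001100 ; hops seen [H6,H5,H1,H1] ; pick H1
  Q 199.207.49.55: descend 110001111100111100110001 ; hops seen [H6,H2,H4] ; pick H4
  Q 199.207.0.45: descend 110001111100111100 ; hops seen [H6,H2] ; pick H2
  del 158.13.140.0/24 (clear depth 24)
  Q 199.207.49.176: descend 1100011111001111001100011011 ; hops seen [H6,H2,H4,H3] ; pick H3
  Q 158.0.0.8: descend 100111100000 ; hops seen [H6,H5,H1] ; pick H1
  Q 158.0.0.0: descend 100111100000 ; hops seen [H6,H5,H1] ; pick H1
  add 227.88.252.0/22 -> H3 at depth 22
  add 199.206.0.0/15 -> H3 at depth 15
  add 0.0.0.0/0 -> H1 at depth 0
  Q 199.207.49.182: descend 1100011111001111001100011011 ; hops seen [H1,H3,H2,H4,H3] ; pick H3
  add 158.13.0.0/16 -> H0 at depth 16
  add 158.0.0.0/8 -> H7 at depth 8
  del 158.13.0.0/16 (clear depth 16)
  add 227.88.0.0/16 -> H0 at depth 16
  Q 158.0.0.96: descend 100111100000 ; hops seen [H1,H7,H1] ; pick H1
  add 128.0.0.0/3 -> H7 at depth 3
  add 128.0.0.0/3 -> H6 at depth 3
  Q 158.0.2.49: descend 100111100000 ; hops seen [H1,H6,H7,H1] ; pick H1
  add 158.13.136.0/21 -> H1 at depth 21
  add 199.192.0.0/12 -> H0 at depth 12
  del 0.0.0.0/0 (clear depth 0)
  add 199.207.49.160/27 -> H3 at depth 27

== LOOKUPS ==
["H1","H4","H1","H4","H5","H1","H4","H2","H3","H1","H1","H3","H1","H1"]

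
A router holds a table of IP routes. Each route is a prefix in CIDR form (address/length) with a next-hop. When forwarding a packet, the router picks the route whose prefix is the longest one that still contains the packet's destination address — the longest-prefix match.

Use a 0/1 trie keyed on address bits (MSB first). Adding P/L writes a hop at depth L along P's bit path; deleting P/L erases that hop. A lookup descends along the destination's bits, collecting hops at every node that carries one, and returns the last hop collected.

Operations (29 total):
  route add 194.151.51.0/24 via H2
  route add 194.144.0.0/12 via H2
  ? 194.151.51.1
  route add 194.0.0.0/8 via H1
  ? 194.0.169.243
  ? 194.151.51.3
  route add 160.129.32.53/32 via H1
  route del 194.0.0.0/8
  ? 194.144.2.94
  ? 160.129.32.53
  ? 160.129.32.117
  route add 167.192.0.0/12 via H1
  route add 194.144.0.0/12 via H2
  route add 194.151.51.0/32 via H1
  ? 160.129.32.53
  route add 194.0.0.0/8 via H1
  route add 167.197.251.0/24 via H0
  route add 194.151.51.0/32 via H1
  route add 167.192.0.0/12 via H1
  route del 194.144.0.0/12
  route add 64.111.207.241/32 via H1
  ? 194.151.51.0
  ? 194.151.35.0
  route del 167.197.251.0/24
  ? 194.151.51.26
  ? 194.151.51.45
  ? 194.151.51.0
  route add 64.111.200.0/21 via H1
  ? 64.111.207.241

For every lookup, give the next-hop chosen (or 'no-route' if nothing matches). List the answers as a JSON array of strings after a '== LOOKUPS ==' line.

Trace:
  add 194.151.51.0/24 -> H2 at depth 24
  add 194.144.0.0/12 -> H2 at depth 12
  Q 194.151.51.1: descend 110000101001011100110011 ; hops seen [H2,H2] ; pick H2
  add 194.0.0.0/8 -> H1 at depth 8
  Q 194.0.169.243: descend 11000010 ; hops seen [H1] ; pick H1
  Q 194.151.51.3: descend 110000101001011100110011 ; hops seen [H1,H2,H2] ; pick H2
  add 160.129.32.53/32 -> H1 at depth 32
  - 194.0.0.0/8 clear@8
  Q 194.144.2.94: descend 1100001010010 ; hops seen [H2] ; pick H2
  Q 160.129.32.53: descend 10100000100000010010000000110101 ; hops seen [H1] ; pick H1
  Q 160.129.32.117: descend 1010000010000001001000000 ; hops seen [∅] ; pick no-route
  add 167.192.0.0/12 -> H1 at depth 12
  add 194.144.0.0/12 -> H2 at depth 12
  add 194.151.51.0/32 -> H1 at depth 32
  Q 160.129.32.53: descend 10100000100000010010000000110101 ; hops seen [H1] ; pick H1
  add 194.0.0.0/8 -> H1 at depth 8
  add 167.197.251.0/24 -> H0 at depth 24
  add 194.151.51.0/32 -> H1 at depth 32
  add 167.192.0.0/12 -> H1 at depth 12
  - 194.144.0.0/12 clear@12
  add 64.111.207.241/32 -> H1 at depth 32
  Q 194.151.51.0: descend 11000010100101110011001100000000 ; hops seen [H1,H2,H1] ; pick H1
  Q 194.151.35.0: descend 1100001010010111001 ; hops seen [H1] ; pick H1
  - 167.197.251.0/24 clear@24
  Q 194.151.51.26: descend 110000101001011100110011000 ; hops seen [H1,H2] ; pick H2
  Q 194.151.51.45: descend 11000010100101110011001100 ; hops seen [H1,H2] ; pick H2
  Q 194.151.51.0: descend 11000010100101110011001100000000 ; hops seen [H1,H2,H1] ; pick H1
  add 64.111.200.0/21 -> H1 at depth 21
  Q 64.111.207.241: descend 01000000011011111100111111110001 ; hops seen [H1,H1] ; pick H1

== LOOKUPS ==
["H2","H1","H2","H2","H1","no-route","H1","H1","H1","H2","H2","H1","H1"]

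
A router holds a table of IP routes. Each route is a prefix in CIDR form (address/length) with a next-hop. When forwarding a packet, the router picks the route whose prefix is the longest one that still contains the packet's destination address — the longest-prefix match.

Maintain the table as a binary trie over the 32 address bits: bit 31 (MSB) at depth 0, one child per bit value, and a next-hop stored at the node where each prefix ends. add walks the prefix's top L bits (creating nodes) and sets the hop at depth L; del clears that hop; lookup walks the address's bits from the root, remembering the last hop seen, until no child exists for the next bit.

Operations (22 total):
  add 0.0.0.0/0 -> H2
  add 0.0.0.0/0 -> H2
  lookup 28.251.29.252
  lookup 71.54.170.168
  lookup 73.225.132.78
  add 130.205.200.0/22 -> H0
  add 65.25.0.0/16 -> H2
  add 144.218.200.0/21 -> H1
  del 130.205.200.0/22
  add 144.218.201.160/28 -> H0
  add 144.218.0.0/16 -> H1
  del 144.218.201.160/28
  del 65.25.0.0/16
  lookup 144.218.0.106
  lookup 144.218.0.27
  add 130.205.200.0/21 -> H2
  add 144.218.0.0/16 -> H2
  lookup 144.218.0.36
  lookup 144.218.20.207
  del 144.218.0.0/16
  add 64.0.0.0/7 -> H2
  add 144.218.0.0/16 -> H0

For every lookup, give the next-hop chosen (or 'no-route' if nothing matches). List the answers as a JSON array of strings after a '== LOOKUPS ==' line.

Apply in order:
  add 0.0.0.0/0 -> H2 at depth 0
  add 0.0.0.0/0 -> H2 at depth 0
  lookup 28.251.29.252: bits ε walk d0:H2 -> H2
  lookup 71.54.170.168: bits ε walk d0:H2 -> H2
  lookup 73.225.132.78: bits ε walk d0:H2 -> H2
  add 130.205.200.0/22 -> H0 at depth 22
  add 65.25.0.0/16 -> H2 at depth 16
  add 144.218.200.0/21 -> H1 at depth 21
  del 130.205.200.0/22 (clear depth 22)
  add 144.218.201.160/28 -> H0 at depth 28
  add 144.218.0.0/16 -> H1 at depth 16
  del 144.218.201.160/28 (clear depth 28)
  del 65.25.0.0/16 (clear depth 16)
  lookup 144.218.0.106: bits 1001000011011010 walk d0:H2→d1:-→d2:-→d3:-→d4:-→d5:-→d6:-→d7:-→d8:-→d9:-→d10:-→d11:-→d12:-→d13:-→d14:-→d15:-→d16:H1 -> H1
  lookup 144.218.0.27: bits 1001000011011010 walk d0:H2→d1:-→d2:-→d3:-→d4:-→d5:-→d6:-→d7:-→d8:-→d9:-→d10:-→d11:-→d12:-→d13:-→d14:-→d15:-→d16:H1 -> H1
  add 130.205.200.0/21 -> H2 at depth 21
  add 144.218.0.0/16 -> H2 at depth 16
  lookup 144.218.0.36: bits 1001000011011010 walk d0:H2→d1:-→d2:-→d3:-→d4:-→d5:-→d6:-→d7:-→d8:-→d9:-→d10:-→d11:-→d12:-→d13:-→d14:-→d15:-→d16:H2 -> H2
  lookup 144.218.20.207: bits 1001000011011010 walk d0:H2→d1:-→d2:-→d3:-→d4:-→d5:-→d6:-→d7:-→d8:-→d9:-→d10:-→d11:-→d12:-→d13:-→d14:-→d15:-→d16:H2 -> H2
  del 144.218.0.0/16 (clear depth 16)
  add 64.0.0.0/7 -> H2 at depth 7
  add 144.218.0.0/16 -> H0 at depth 16

== LOOKUPS ==
["H2","H2","H2","H1","H1","H2","H2"]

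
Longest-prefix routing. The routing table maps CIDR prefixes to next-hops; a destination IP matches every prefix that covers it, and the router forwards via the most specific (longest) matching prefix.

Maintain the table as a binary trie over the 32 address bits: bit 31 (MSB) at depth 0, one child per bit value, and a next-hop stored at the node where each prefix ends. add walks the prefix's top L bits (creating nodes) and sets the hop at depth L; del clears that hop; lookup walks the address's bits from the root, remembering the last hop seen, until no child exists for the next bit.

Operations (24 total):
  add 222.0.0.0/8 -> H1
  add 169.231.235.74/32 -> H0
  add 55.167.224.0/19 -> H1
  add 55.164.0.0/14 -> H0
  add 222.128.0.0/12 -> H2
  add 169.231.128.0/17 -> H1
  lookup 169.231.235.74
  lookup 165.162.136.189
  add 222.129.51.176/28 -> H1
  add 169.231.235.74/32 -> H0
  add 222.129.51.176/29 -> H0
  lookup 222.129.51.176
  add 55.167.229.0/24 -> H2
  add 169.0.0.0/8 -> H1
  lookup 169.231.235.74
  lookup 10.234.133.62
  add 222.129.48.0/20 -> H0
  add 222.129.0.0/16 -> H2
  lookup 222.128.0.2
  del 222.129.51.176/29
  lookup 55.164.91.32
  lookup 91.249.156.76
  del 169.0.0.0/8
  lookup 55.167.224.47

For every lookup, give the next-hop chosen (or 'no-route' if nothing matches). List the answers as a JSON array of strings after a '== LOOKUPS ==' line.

Process each operation:
  + 222.0.0.0/8 (H1) depth=8
  + 169.231.235.74/32 (H0) depth=32
  + 55.167.224.0/19 (H1) depth=19
  + 55.164.0.0/14 (H0) depth=14
  + 222.128.0.0/12 (H2) depth=12
  + 169.231.128.0/17 (H1) depth=17
  lookup 169.231.235.74: bits 10101001111001111110101101001010 walk d0:-→d1:-→d2:-→d3:-→d4:-→d5:-→d6:-→d7:-→d8:-→d9:-→d10:-→d11:-→d12:-→d13:-→d14:-→d15:-→d16:-→d17:H1→d18:-→d19:-→d20:-→d21:-→d22:-→d23:-→d24:-→d25:-→d26:-→d27:-→d28:-→d29:-→d30:-→d31:-→d32:H0 -> H0
  lookup 165.162.136.189: bits 1010 walk d0:-→d1:-→d2:-→d3:-→d4:- -> no-route
  + 222.129.51.176/28 (H1) depth=28
  + 169.231.235.74/32 (H0) depth=32
  + 222.129.51.176/29 (H0) depth=29
  lookup 222.129.51.176: bits 11011110100000010011001110110 walk d0:-→d1:-→d2:-→d3:-→d4:-→d5:-→d6:-→d7:-→d8:H1→d9:-→d10:-→d11:-→d12:H2→d13:-→d14:-→d15:-→d16:-→d17:-→d18:-→d19:-→d20:-→d21:-→d22:-→d23:-→d24:-→d25:-→d26:-→d27:-→d28:H1→d29:H0 -> H0
  + 55.167.229.0/24 (H2) depth=24
  + 169.0.0.0/8 (H1) depth=8
  lookup 169.231.235.74: bits 10101001111001111110101101001010 walk d0:-→d1:-→d2:-→d3:-→d4:-→d5:-→d6:-→d7:-→d8:H1→d9:-→d10:-→d11:-→d12:-→d13:-→d14:-→d15:-→d16:-→d17:H1→d18:-→d19:-→d20:-→d21:-→d22:-→d23:-→d24:-→d25:-→d26:-→d27:-→d28:-→d29:-→d30:-→d31:-→d32:H0 -> H0
  lookup 10.234.133.62: bits 00 walk d0:-→d1:-→d2:- -> no-route
  + 222.129.48.0/20 (H0) depth=20
  + 222.129.0.0/16 (H2) depth=16
  lookup 222.128.0.2: bits 110111101000000 walk d0:-→d1:-→d2:-→d3:-→d4:-→d5:-→d6:-→d7:-→d8:H1→d9:-→d10:-→d11:-→d12:H2→d13:-→d14:-→d15:- -> H2
  - 222.129.51.176/29 clear@29
  lookup 55.164.91.32: bits 00110111101001 walk d0:-→d1:-→d2:-→d3:-→d4:-→d5:-→d6:-→d7:-→d8:-→d9:-→d10:-→d11:-→d12:-→d13:-→d14:H0 -> H0
  lookup 91.249.156.76: bits 0 walk d0:-→d1:- -> no-route
  - 169.0.0.0/8 clear@8
  lookup 55.167.224.47: bits 001101111010011111100 walk d0:-→d1:-→d2:-→d3:-→d4:-→d5:-→d6:-→d7:-→d8:-→d9:-→d10:-→d11:-→d12:-→d13:-→d14:H0→d15:-→d16:-→d17:-→d18:-→d19:H1→d20:-→d21:- -> H1

== LOOKUPS ==
["H0","no-route","H0","H0","no-route","H2","H0","no-route","H1"]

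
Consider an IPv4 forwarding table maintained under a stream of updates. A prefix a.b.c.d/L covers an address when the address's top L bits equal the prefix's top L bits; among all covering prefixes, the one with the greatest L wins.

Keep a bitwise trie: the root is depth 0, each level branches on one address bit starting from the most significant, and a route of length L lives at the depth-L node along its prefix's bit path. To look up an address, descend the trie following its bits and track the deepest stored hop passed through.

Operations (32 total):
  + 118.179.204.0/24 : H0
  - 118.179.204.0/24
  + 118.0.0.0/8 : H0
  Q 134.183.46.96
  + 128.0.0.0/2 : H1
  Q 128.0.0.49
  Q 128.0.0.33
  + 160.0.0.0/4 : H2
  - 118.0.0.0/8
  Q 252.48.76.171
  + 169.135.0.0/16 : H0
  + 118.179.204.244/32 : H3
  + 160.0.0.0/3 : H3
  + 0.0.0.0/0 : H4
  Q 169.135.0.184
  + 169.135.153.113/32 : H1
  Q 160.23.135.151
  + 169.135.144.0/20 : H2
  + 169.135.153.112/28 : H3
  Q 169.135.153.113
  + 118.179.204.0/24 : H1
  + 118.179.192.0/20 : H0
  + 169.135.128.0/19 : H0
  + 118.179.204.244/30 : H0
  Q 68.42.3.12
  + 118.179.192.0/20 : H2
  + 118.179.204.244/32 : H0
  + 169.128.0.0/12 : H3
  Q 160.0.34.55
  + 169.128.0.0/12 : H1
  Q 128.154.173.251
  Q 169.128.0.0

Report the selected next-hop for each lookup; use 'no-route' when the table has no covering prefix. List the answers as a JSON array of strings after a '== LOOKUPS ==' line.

Trace:
  + 118.179.204.0/24 (H0) depth=24
  del 118.179.204.0/24 (clear depth 24)
  + 118.0.0.0/8 (H0) depth=8
  ? 134.183.46.96  path d0:-  best=no-route
  + 128.0.0.0/2 (H1) depth=2
  ? 128.0.0.49  path d0:-→d1:-→d2:H1  best=H1
  ? 128.0.0.33  path d0:-→d1:-→d2:H1  best=H1
  + 160.0.0.0/4 (H2) depth=4
  del 118.0.0.0/8 (clear depth 8)
  ? 252.48.76.171  path d0:-→d1:-  best=no-route
  + 169.135.0.0/16 (H0) depth=16
  + 118.179.204.244/32 (H3) depth=32
  + 160.0.0.0/3 (H3) depth=3
  + 0.0.0.0/0 (H4) depth=0
  ? 169.135.0.184  path d0:H4→d1:-→d2:H1→d3:H3→d4:H2→d5:-→d6:-→d7:-→d8:-→d9:-→d10:-→d11:-→d12:-→d13:-→d14:-→d15:-→d16:H0  best=H0
  + 169.135.153.113/32 (H1) depth=32
  ? 160.23.135.151  path d0:H4→d1:-→d2:H1→d3:H3→d4:H2  best=H2
  + 169.135.144.0/20 (H2) depth=20
  + 169.135.153.112/28 (H3) depth=28
  ? 169.135.153.113  path d0:H4→d1:-→d2:H1→d3:H3→d4:H2→d5:-→d6:-→d7:-→d8:-→d9:-→d10:-→d11:-→d12:-→d13:-→d14:-→d15:-→d16:H0→d17:-→d18:-→d19:-→d20:H2→d21:-→d22:-→d23:-→d24:-→d25:-→d26:-→d27:-→d28:H3→d29:-→d30:-→d31:-→d32:H1  best=H1
  + 118.179.204.0/24 (H1) depth=24
  + 118.179.192.0/20 (H0) depth=20
  + 169.135.128.0/19 (H0) depth=19
  + 118.179.204.244/30 (H0) depth=30
  ? 68.42.3.12  path d0:H4→d1:-→d2:-  best=H4
  + 118.179.192.0/20 (H2) depth=20
  + 118.179.204.244/32 (H0) depth=32
  + 169.128.0.0/12 (H3) depth=12
  ? 160.0.34.55  path d0:H4→d1:-→d2:H1→d3:H3→d4:H2  best=H2
  + 169.128.0.0/12 (H1) depth=12
  ? 128.154.173.251  path d0:H4→d1:-→d2:H1  best=H1
  ? 169.128.0.0  path d0:H4→d1:-→d2:H1→d3:H3→d4:H2→d5:-→d6:-→d7:-→d8:-→d9:-→d10:-→d11:-→d12:H1→d13:-  best=H1

== LOOKUPS ==
["no-route","H1","H1","no-route","H0","H2","H1","H4","H2","H1","H1"]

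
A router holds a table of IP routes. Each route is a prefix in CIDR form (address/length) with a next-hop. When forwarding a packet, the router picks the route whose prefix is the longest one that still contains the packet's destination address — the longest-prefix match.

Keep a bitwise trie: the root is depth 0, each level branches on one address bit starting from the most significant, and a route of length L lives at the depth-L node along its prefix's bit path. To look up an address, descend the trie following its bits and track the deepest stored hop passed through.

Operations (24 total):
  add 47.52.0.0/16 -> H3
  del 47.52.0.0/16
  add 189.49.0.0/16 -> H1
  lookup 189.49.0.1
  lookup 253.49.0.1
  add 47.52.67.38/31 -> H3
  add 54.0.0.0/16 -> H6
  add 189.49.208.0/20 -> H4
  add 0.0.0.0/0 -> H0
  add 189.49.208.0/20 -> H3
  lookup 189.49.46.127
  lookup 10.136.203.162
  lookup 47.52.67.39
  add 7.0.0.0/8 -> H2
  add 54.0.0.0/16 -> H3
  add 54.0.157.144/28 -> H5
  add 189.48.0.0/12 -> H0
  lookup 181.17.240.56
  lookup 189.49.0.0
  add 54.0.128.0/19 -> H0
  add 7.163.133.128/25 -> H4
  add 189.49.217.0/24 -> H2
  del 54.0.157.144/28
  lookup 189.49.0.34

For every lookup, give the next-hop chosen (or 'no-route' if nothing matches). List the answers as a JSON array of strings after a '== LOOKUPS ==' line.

Trace:
  add 47.52.0.0/16 -> H3 at depth 16
  del 47.52.0.0/16 (clear depth 16)
  add 189.49.0.0/16 -> H1 at depth 16
  ? 189.49.0.1  path d0:-→d1:-→d2:-→d3:-→d4:-→d5:-→d6:-→d7:-→d8:-→d9:-→d10:-→d11:-→d12:-→d13:-→d14:-→d15:-→d16:H1  best=H1
  ? 253.49.0.1  path d0:-→d1:-  best=no-route
  add 47.52.67.38/31 -> H3 at depth 31
  add 54.0.0.0/16 -> H6 at depth 16
  add 189.49.208.0/20 -> H4 at depth 20
  add 0.0.0.0/0 -> H0 at depth 0
  add 189.49.208.0/20 -> H3 at depth 20
  ? 189.49.46.127  path d0:H0→d1:-→d2:-→d3:-→d4:-→d5:-→d6:-→d7:-→d8:-→d9:-→d10:-→d11:-→d12:-→d13:-→d14:-→d15:-→d16:H1  best=H1
  ? 10.136.203.162  path d0:H0→d1:-→d2:-  best=H0
  ? 47.52.67.39  path d0:H0→d1:-→d2:-→d3:-→d4:-→d5:-→d6:-→d7:-→d8:-→d9:-→d10:-→d11:-→d12:-→d13:-→d14:-→d15:-→d16:-→d17:-→d18:-→d19:-→d20:-→d21:-→d22:-→d23:-→d24:-→d25:-→d26:-→d27:-→d28:-→d29:-→d30:-→d31:H3  best=H3
  add 7.0.0.0/8 -> H2 at depth 8
  add 54.0.0.0/16 -> H3 at depth 16
  add 54.0.157.144/28 -> H5 at depth 28
  add 189.48.0.0/12 -> H0 at depth 12
  ? 181.17.240.56  path d0:H0→d1:-→d2:-→d3:-→d4:-  best=H0
  ? 189.49.0.0  path d0:H0→d1:-→d2:-→d3:-→d4:-→d5:-→d6:-→d7:-→d8:-→d9:-→d10:-→d11:-→d12:H0→d13:-→d14:-→d15:-→d16:H1  best=H1
  add 54.0.128.0/19 -> H0 at depth 19
  add 7.163.133.128/25 -> H4 at depth 25
  add 189.49.217.0/24 -> H2 at depth 24
  del 54.0.157.144/28 (clear depth 28)
  ? 189.49.0.34  path d0:H0→d1:-→d2:-→d3:-→d4:-→d5:-→d6:-→d7:-→d8:-→d9:-→d10:-→d11:-→d12:H0→d13:-→d14:-→d15:-→d16:H1  best=H1

== LOOKUPS ==
["H1","no-route","H1","H0","H3","H0","H1","H1"]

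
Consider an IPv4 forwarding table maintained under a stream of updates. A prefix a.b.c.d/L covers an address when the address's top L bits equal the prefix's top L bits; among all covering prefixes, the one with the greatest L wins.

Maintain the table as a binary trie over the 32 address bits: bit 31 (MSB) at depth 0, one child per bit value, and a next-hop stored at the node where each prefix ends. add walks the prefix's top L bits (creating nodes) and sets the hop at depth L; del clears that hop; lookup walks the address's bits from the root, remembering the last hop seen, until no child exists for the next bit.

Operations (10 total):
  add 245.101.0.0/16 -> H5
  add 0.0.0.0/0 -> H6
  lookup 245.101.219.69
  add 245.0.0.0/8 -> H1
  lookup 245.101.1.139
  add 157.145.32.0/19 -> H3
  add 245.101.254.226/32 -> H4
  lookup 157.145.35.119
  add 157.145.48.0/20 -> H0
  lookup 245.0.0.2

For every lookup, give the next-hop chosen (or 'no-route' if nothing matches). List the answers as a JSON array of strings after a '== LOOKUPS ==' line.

Apply in order:
  add 245.101.0.0/16 -> H5 at depth 16
  add 0.0.0.0/0 -> H6 at depth 0
  lookup 245.101.219.69: bits 1111010101100101 walk d0:H6→d1:-→d2:-→d3:-→d4:-→d5:-→d6:-→d7:-→d8:-→d9:-→d10:-→d11:-→d12:-→d13:-→d14:-→d15:-→d16:H5 -> H5
  add 245.0.0.0/8 -> H1 at depth 8
  lookup 245.101.1.139: bits 1111010101100101 walk d0:H6→d1:-→d2:-→d3:-→d4:-→d5:-→d6:-→d7:-→d8:H1→d9:-→d10:-→d11:-→d12:-→d13:-→d14:-→d15:-→d16:H5 -> H5
  add 157.145.32.0/19 -> H3 at depth 19
  add 245.101.254.226/32 -> H4 at depth 32
  lookup 157.145.35.119: bits 1001110110010001001 walk d0:H6→d1:-→d2:-→d3:-→d4:-→d5:-→d6:-→d7:-→d8:-→d9:-→d10:-→d11:-→d12:-→d13:-→d14:-→d15:-→d16:-→d17:-→d18:-→d19:H3 -> H3
  add 157.145.48.0/20 -> H0 at depth 20
  lookup 245.0.0.2: bits 111101010 walk d0:H6→d1:-→d2:-→d3:-→d4:-→d5:-→d6:-→d7:-→d8:H1→d9:- -> H1

== LOOKUPS ==
["H5","H5","H3","H1"]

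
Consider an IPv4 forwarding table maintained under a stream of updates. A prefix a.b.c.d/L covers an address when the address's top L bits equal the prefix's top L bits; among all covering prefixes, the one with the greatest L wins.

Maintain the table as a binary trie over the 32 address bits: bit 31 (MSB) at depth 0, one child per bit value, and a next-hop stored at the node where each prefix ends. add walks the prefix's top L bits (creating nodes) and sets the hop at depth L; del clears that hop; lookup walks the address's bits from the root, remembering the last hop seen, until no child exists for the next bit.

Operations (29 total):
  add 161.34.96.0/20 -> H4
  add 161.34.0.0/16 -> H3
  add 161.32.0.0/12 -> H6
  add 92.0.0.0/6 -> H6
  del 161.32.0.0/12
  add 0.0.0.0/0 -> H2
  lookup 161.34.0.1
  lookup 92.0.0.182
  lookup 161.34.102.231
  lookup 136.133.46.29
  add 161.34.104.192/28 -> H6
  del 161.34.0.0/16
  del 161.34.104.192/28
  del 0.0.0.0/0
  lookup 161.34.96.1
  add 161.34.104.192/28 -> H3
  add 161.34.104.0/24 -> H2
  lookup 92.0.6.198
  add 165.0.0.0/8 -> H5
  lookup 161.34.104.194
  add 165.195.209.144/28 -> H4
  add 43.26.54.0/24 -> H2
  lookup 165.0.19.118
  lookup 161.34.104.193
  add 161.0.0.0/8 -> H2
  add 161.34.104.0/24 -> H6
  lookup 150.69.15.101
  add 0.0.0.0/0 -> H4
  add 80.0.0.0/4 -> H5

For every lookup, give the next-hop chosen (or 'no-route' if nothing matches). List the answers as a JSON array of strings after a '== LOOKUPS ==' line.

Apply in order:
  add 161.34.96.0/20 -> H4 at depth 20
  add 161.34.0.0/16 -> H3 at depth 16
  add 161.32.0.0/12 -> H6 at depth 12
  add 92.0.0.0/6 -> H6 at depth 6
  - 161.32.0.0/12 clear@12
  add 0.0.0.0/0 -> H2 at depth 0
  ? 161.34.0.1  path d0:H2→d1:-→d2:-→d3:-→d4:-→d5:-→d6:-→d7:-→d8:-→d9:-→d10:-→d11:-→d12:-→d13:-→d14:-→d15:-→d16:H3→d17:-  best=H3
  ? 92.0.0.182  path d0:H2→d1:-→d2:-→d3:-→d4:-→d5:-→d6:H6  best=H6
  ? 161.34.102.231  path d0:H2→d1:-→d2:-→d3:-→d4:-→d5:-→d6:-→d7:-→d8:-→d9:-→d10:-→d11:-→d12:-→d13:-→d14:-→d15:-→d16:H3→d17:-→d18:-→d19:-→d20:H4  best=H4
  ? 136.133.46.29  path d0:H2→d1:-→d2:-  best=H2
  add 161.34.104.192/28 -> H6 at depth 28
  - 161.34.0.0/16 clear@16
  - 161.34.104.192/28 clear@28
  - 0.0.0.0/0 clear@0
  ? 161.34.96.1  path d0:-→d1:-→d2:-→d3:-→d4:-→d5:-→d6:-→d7:-→d8:-→d9:-→d10:-→d11:-→d12:-→d13:-→d14:-→d15:-→d16:-→d17:-→d18:-→d19:-→d20:H4  best=H4
  add 161.34.104.192/28 -> H3 at depth 28
  add 161.34.104.0/24 -> H2 at depth 24
  ? 92.0.6.198  path d0:-→d1:-→d2:-→d3:-→d4:-→d5:-→d6:H6  best=H6
  add 165.0.0.0/8 -> H5 at depth 8
  ? 161.34.104.194  path d0:-→d1:-→d2:-→d3:-→d4:-→d5:-→d6:-→d7:-→d8:-→d9:-→d10:-→d11:-→d12:-→d13:-→d14:-→d15:-→d16:-→d17:-→d18:-→d19:-→d20:H4→d21:-→d22:-→d23:-→d24:H2→d25:-→d26:-→d27:-→d28:H3  best=H3
  add 165.195.209.144/28 -> H4 at depth 28
  add 43.26.54.0/24 -> H2 at depth 24
  ? 165.0.19.118  path d0:-→d1:-→d2:-→d3:-→d4:-→d5:-→d6:-→d7:-→d8:H5  best=H5
  ? 161.34.104.193  path d0:-→d1:-→d2:-→d3:-→d4:-→d5:-→d6:-→d7:-→d8:-→d9:-→d10:-→d11:-→d12:-→d13:-→d14:-→d15:-→d16:-→d17:-→d18:-→d19:-→d20:H4→d21:-→d22:-→d23:-→d24:H2→d25:-→d26:-→d27:-→d28:H3  best=H3
  add 161.0.0.0/8 -> H2 at depth 8
  add 161.34.104.0/24 -> H6 at depth 24
  ? 150.69.15.101  path d0:-→d1:-→d2:-  best=no-route
  add 0.0.0.0/0 -> H4 at depth 0
  add 80.0.0.0/4 -> H5 at depth 4

== LOOKUPS ==
["H3","H6","H4","H2","H4","H6","H3","H5","H3","no-route"]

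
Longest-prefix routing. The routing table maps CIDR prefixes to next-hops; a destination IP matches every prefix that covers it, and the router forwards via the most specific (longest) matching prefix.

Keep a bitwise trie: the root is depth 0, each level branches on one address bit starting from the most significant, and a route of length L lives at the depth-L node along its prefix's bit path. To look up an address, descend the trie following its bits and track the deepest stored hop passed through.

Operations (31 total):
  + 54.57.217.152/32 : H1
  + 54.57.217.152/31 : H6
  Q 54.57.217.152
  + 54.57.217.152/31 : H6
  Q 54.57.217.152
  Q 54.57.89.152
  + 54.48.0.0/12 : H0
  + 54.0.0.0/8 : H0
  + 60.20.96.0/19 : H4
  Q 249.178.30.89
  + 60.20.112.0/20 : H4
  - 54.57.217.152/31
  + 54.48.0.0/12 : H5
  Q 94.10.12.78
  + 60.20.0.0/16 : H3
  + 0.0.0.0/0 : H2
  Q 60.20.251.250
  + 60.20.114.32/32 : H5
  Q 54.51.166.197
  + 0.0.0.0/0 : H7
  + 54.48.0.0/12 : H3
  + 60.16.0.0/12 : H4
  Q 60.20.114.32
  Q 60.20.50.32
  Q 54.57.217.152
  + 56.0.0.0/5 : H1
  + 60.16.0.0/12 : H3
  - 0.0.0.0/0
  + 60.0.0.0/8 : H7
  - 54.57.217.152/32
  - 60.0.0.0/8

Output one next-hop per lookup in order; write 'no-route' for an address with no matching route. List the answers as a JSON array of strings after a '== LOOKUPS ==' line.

Process each operation:
  + 54.57.217.152/32 (H1) depth=32
  + 54.57.217.152/31 (H6) depth=31
  Q 54.57.217.152: descend 00110110001110011101100110011000 ; hops seen [H6,H1] ; pick H1
  + 54.57.217.152/31 (H6) depth=31
  Q 54.57.217.152: descend 00110110001110011101100110011000 ; hops seen [H6,H1] ; pick H1
  Q 54.57.89.152: descend 0011011000111001 ; hops seen [∅] ; pick no-route
  + 54.48.0.0/12 (H0) depth=12
  + 54.0.0.0/8 (H0) depth=8
  + 60.20.96.0/19 (H4) depth=19
  Q 249.178.30.89: descend ε ; hops seen [∅] ; pick no-route
  + 60.20.112.0/20 (H4) depth=20
  del 54.57.217.152/31 (clear depth 31)
  + 54.48.0.0/12 (H5) depth=12
  Q 94.10.12.78: descend 0 ; hops seen [∅] ; pick no-route
  + 60.20.0.0/16 (H3) depth=16
  + 0.0.0.0/0 (H2) depth=0
  Q 60.20.251.250: descend 0011110000010100 ; hops seen [H2,H3] ; pick H3
  + 60.20.114.32/32 (H5) depth=32
  Q 54.51.166.197: descend 001101100011 ; hops seen [H2,H0,H5] ; pick H5
  + 0.0.0.0/0 (H7) depth=0
  + 54.48.0.0/12 (H3) depth=12
  + 60.16.0.0/12 (H4) depth=12
  Q 60.20.114.32: descend 00111100000101000111001000100000 ; hops seen [H7,H4,H3,H4,H4,H5] ; pick H5
  Q 60.20.50.32: descend 00111100000101000 ; hops seen [H7,H4,H3] ; pick H3
  Q 54.57.217.152: descend 00110110001110011101100110011000 ; hops seen [H7,H0,H3,H1] ; pick H1
  + 56.0.0.0/5 (H1) depth=5
  + 60.16.0.0/12 (H3) depth=12
  del 0.0.0.0/0 (clear depth 0)
  + 60.0.0.0/8 (H7) depth=8
  del 54.57.217.152/32 (clear depth 32)
  del 60.0.0.0/8 (clear depth 8)

== LOOKUPS ==
["H1","H1","no-route","no-route","no-route","H3","H5","H5","H3","H1"]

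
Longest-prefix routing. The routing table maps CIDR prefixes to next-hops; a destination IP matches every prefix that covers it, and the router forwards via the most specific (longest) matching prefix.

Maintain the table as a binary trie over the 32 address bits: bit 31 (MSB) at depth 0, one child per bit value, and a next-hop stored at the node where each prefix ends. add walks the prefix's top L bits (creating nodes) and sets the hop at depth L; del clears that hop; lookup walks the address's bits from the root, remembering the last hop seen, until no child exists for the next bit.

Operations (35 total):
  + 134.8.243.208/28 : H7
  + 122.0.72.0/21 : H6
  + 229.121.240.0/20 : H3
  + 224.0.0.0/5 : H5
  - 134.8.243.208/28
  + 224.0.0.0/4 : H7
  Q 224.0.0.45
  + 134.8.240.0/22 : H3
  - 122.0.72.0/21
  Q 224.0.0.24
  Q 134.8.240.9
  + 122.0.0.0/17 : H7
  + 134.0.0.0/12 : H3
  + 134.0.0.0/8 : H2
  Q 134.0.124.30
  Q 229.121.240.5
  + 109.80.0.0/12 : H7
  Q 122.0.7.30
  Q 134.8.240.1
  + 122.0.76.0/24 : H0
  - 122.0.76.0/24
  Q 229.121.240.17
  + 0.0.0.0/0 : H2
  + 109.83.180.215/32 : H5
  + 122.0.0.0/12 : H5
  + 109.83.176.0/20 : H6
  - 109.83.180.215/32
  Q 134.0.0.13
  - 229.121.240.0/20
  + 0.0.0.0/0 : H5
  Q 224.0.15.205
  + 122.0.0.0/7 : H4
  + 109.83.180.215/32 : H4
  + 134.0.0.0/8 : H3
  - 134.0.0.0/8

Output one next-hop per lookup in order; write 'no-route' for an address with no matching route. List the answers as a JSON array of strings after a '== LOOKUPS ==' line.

Process each operation:
  + 134.8.243.208/28 (H7) depth=28
  + 122.0.72.0/21 (H6) depth=21
  + 229.121.240.0/20 (H3) depth=20
  + 224.0.0.0/5 (H5) depth=5
  - 134.8.243.208/28 clear@28
  + 224.0.0.0/4 (H7) depth=4
  ? 224.0.0.45  path d0:-→d1:-→d2:-→d3:-→d4:H7→d5:H5  best=H5
  + 134.8.240.0/22 (H3) depth=22
  - 122.0.72.0/21 clear@21
  ? 224.0.0.24  path d0:-→d1:-→d2:-→d3:-→d4:H7→d5:H5  best=H5
  ? 134.8.240.9  path d0:-→d1:-→d2:-→d3:-→d4:-→d5:-→d6:-→d7:-→d8:-→d9:-→d10:-→d11:-→d12:-→d13:-→d14:-→d15:-→d16:-→d17:-→d18:-→d19:-→d20:-→d21:-→d22:H3  best=H3
  + 122.0.0.0/17 (H7) depth=17
  + 134.0.0.0/12 (H3) depth=12
  + 134.0.0.0/8 (H2) depth=8
  ? 134.0.124.30  path d0:-→d1:-→d2:-→d3:-→d4:-→d5:-→d6:-→d7:-→d8:H2→d9:-→d10:-→d11:-→d12:H3  best=H3
  ? 229.121.240.5  path d0:-→d1:-→d2:-→d3:-→d4:H7→d5:H5→d6:-→d7:-→d8:-→d9:-→d10:-→d11:-→d12:-→d13:-→d14:-→d15:-→d16:-→d17:-→d18:-→d19:-→d20:H3  best=H3
  + 109.80.0.0/12 (H7) depth=12
  ? 122.0.7.30  path d0:-→d1:-→d2:-→d3:-→d4:-→d5:-→d6:-→d7:-→d8:-→d9:-→d10:-→d11:-→d12:-→d13:-→d14:-→d15:-→d16:-→d17:H7  best=H7
  ? 134.8.240.1  path d0:-→d1:-→d2:-→d3:-→d4:-→d5:-→d6:-→d7:-→d8:H2→d9:-→d10:-→d11:-→d12:H3→d13:-→d14:-→d15:-→d16:-→d17:-→d18:-→d19:-→d20:-→d21:-→d22:H3  best=H3
  + 122.0.76.0/24 (H0) depth=24
  - 122.0.76.0/24 clear@24
  ? 229.121.240.17  path d0:-→d1:-→d2:-→d3:-→d4:H7→d5:H5→d6:-→d7:-→d8:-→d9:-→d10:-→d11:-→d12:-→d13:-→d14:-→d15:-→d16:-→d17:-→d18:-→d19:-→d20:H3  best=H3
  + 0.0.0.0/0 (H2) depth=0
  + 109.83.180.215/32 (H5) depth=32
  + 122.0.0.0/12 (H5) depth=12
  + 109.83.176.0/20 (H6) depth=20
  - 109.83.180.215/32 clear@32
  ? 134.0.0.13  path d0:H2→d1:-→d2:-→d3:-→d4:-→d5:-→d6:-→d7:-→d8:H2→d9:-→d10:-→d11:-→d12:H3  best=H3
  - 229.121.240.0/20 clear@20
  + 0.0.0.0/0 (H5) depth=0
  ? 224.0.15.205  path d0:H5→d1:-→d2:-→d3:-→d4:H7→d5:H5  best=H5
  + 122.0.0.0/7 (H4) depth=7
  + 109.83.180.215/32 (H4) depth=32
  + 134.0.0.0/8 (H3) depth=8
  - 134.0.0.0/8 clear@8

== LOOKUPS ==
["H5","H5","H3","H3","H3","H7","H3","H3","H3","H5"]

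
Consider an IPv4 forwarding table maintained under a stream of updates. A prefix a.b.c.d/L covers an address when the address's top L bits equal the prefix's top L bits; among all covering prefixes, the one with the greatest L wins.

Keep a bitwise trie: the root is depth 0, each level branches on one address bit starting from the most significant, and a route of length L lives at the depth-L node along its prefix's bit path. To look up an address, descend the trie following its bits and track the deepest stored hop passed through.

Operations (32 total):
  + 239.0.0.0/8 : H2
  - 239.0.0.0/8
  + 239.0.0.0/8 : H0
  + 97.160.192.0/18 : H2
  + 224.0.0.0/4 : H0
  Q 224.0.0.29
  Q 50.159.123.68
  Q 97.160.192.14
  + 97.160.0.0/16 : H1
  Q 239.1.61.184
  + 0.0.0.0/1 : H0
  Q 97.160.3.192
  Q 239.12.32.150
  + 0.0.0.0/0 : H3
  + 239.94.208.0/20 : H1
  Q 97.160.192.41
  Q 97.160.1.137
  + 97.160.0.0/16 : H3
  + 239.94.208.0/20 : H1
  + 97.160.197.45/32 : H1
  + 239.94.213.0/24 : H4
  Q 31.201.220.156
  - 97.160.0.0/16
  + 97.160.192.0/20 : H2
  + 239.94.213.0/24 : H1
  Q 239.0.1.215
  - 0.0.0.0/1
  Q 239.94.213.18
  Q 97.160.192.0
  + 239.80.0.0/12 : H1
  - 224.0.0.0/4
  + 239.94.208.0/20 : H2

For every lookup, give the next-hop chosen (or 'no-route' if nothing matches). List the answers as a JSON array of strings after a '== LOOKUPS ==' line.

Apply in order:
  + 239.0.0.0/8 (H2) depth=8
  - 239.0.0.0/8 clear@8
  + 239.0.0.0/8 (H0) depth=8
  + 97.160.192.0/18 (H2) depth=18
  + 224.0.0.0/4 (H0) depth=4
  Q 224.0.0.29: descend 1110 ; hops seen [H0] ; pick H0
  Q 50.159.123.68: descend 0 ; hops seen [∅] ; pick no-route
  Q 97.160.192.14: descend 011000011010000011 ; hops seen [H2] ; pick H2
  + 97.160.0.0/16 (H1) depth=16
  Q 239.1.61.184: descend 11101111 ; hops seen [H0,H0] ; pick H0
  + 0.0.0.0/1 (H0) depth=1
  Q 97.160.3.192: descend 0110000110100000 ; hops seen [H0,H1] ; pick H1
  Q 239.12.32.150: descend 11101111 ; hops seen [H0,H0] ; pick H0
  + 0.0.0.0/0 (H3) depth=0
  + 239.94.208.0/20 (H1) depth=20
  Q 97.160.192.41: descend 011000011010000011 ; hops seen [H3,H0,H1,H2] ; pick H2
  Q 97.160.1.137: descend 0110000110100000 ; hops seen [H3,H0,H1] ; pick H1
  + 97.160.0.0/16 (H3) depth=16
  + 239.94.208.0/20 (H1) depth=20
  + 97.160.197.45/32 (H1) depth=32
  + 239.94.213.0/24 (H4) depth=24
  Q 31.201.220.156: descend 0 ; hops seen [H3,H0] ; pick H0
  - 97.160.0.0/16 clear@16
  + 97.160.192.0/20 (H2) depth=20
  + 239.94.213.0/24 (H1) depth=24
  Q 239.0.1.215: descend 111011110 ; hops seen [H3,H0,H0] ; pick H0
  - 0.0.0.0/1 clear@1
  Q 239.94.213.18: descend 111011110101111011010101 ; hops seen [H3,H0,H0,H1,H1] ; pick H1
  Q 97.160.192.0: descend 011000011010000011000 ; hops seen [H3,H2,H2] ; pick H2
  + 239.80.0.0/12 (H1) depth=12
  - 224.0.0.0/4 clear@4
  + 239.94.208.0/20 (H2) depth=20

== LOOKUPS ==
["H0","no-route","H2","H0","H1","H0","H2","H1","H0","H0","H1","H2"]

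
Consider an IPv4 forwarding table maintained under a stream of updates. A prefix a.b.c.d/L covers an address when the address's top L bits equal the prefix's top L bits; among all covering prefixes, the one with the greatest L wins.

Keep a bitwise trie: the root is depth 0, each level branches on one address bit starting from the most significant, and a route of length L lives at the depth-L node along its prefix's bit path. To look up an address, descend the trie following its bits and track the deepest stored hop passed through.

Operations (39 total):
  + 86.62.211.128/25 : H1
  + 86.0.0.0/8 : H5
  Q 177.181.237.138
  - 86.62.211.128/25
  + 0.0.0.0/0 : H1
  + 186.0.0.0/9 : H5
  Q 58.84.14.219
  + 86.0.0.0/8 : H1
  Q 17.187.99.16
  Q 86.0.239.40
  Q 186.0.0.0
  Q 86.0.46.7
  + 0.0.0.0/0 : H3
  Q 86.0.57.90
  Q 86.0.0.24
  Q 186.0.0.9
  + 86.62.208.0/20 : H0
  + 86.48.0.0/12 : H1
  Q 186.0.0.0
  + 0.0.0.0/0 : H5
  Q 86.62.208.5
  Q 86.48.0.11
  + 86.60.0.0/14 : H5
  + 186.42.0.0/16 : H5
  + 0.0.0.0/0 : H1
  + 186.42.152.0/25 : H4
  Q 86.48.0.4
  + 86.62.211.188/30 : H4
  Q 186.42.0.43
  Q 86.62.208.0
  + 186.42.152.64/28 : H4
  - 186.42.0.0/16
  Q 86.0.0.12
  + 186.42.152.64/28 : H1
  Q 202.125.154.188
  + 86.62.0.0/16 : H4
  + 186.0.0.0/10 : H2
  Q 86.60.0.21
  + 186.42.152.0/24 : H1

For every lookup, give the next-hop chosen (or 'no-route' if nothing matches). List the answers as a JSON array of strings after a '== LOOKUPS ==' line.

Process each operation:
  add 86.62.211.128/25 -> H1 at depth 25
  add 86.0.0.0/8 -> H5 at depth 8
  Q 177.181.237.138: descend ε ; hops seen [∅] ; pick no-route
  del 86.62.211.128/25 (clear depth 25)
  add 0.0.0.0/0 -> H1 at depth 0
  add 186.0.0.0/9 -> H5 at depth 9
  Q 58.84.14.219: descend 0 ; hops seen [H1] ; pick H1
  add 86.0.0.0/8 -> H1 at depth 8
  Q 17.187.99.16: descend 0 ; hops seen [H1] ; pick H1
  Q 86.0.239.40: descend 0101011000 ; hops seen [H1,H1] ; pick H1
  Q 186.0.0.0: descend 101110100 ; hops seen [H1,H5] ; pick H5
  Q 86.0.46.7: descend 0101011000 ; hops seen [H1,H1] ; pick H1
  add 0.0.0.0/0 -> H3 at depth 0
  Q 86.0.57.90: descend 0101011000 ; hops seen [H3,H1] ; pick H1
  Q 86.0.0.24: descend 0101011000 ; hops seen [H3,H1] ; pick H1
  Q 186.0.0.9: descend 101110100 ; hops seen [H3,H5] ; pick H5
  add 86.62.208.0/20 -> H0 at depth 20
  add 86.48.0.0/12 -> H1 at depth 12
  Q 186.0.0.0: descend 101110100 ; hops seen [H3,H5] ; pick H5
  add 0.0.0.0/0 -> H5 at depth 0
  Q 86.62.208.5: descend 0101011000111110110100 ; hops seen [H5,H1,H1,H0] ; pick H0
  Q 86.48.0.11: descend 010101100011 ; hops seen [H5,H1,H1] ; pick H1
  add 86.60.0.0/14 -> H5 at depth 14
  add 186.42.0.0/16 -> H5 at depth 16
  add 0.0.0.0/0 -> H1 at depth 0
  add 186.42.152.0/25 -> H4 at depth 25
  Q 86.48.0.4: descend 010101100011 ; hops seen [H1,H1,H1] ; pick H1
  add 86.62.211.188/30 -> H4 at depth 30
  Q 186.42.0.43: descend 1011101000101010 ; hops seen [H1,H5,H5] ; pick H5
  Q 86.62.208.0: descend 0101011000111110110100 ; hops seen [H1,H1,H1,H5,H0] ; pick H0
  add 186.42.152.64/28 -> H4 at depth 28
  del 186.42.0.0/16 (clear depth 16)
  Q 86.0.0.12: descend 0101011000 ; hops seen [H1,H1] ; pick H1
  add 186.42.152.64/28 -> H1 at depth 28
  Q 202.125.154.188: descend 1 ; hops seen [H1] ; pick H1
  add 86.62.0.0/16 -> H4 at depth 16
  add 186.0.0.0/10 -> H2 at depth 10
  Q 86.60.0.21: descend 01010110001111 ; hops seen [H1,H1,H1,H5] ; pick H5
  add 186.42.152.0/24 -> H1 at depth 24

== LOOKUPS ==
["no-route","H1","H1","H1","H5","H1","H1","H1","H5","H5","H0","H1","H1","H5","H0","H1","H1","H5"]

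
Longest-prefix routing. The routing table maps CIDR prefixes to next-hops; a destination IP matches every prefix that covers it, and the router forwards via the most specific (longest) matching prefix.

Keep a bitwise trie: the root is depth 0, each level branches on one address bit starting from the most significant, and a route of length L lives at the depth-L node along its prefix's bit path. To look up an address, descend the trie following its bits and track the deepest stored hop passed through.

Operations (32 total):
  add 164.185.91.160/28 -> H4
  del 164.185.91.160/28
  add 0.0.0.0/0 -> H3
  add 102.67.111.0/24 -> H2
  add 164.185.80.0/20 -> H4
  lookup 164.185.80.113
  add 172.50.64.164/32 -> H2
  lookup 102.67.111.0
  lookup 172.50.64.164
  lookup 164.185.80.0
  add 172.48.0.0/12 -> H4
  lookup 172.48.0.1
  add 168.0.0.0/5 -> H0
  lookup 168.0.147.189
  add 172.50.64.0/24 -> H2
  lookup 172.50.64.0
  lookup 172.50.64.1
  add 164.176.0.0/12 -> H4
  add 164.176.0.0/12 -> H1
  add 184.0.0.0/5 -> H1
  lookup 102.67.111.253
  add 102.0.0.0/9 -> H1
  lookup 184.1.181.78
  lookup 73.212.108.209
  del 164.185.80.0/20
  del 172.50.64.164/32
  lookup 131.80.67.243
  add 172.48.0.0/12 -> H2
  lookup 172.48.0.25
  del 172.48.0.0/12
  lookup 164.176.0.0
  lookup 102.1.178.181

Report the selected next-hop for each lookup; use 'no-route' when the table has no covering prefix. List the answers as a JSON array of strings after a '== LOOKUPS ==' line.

Trace:
  add 164.185.91.160/28 -> H4 at depth 28
  - 164.185.91.160/28 clear@28
  add 0.0.0.0/0 -> H3 at depth 0
  add 102.67.111.0/24 -> H2 at depth 24
  add 164.185.80.0/20 -> H4 at depth 20
  Q 164.185.80.113: descend 10100100101110010101 ; hops seen [H3,H4] ; pick H4
  add 172.50.64.164/32 -> H2 at depth 32
  Q 102.67.111.0: descend 011001100100001101101111 ; hops seen [H3,H2] ; pick H2
  Q 172.50.64.164: descend 10101100001100100100000010100100 ; hops seen [H3,H2] ; pick H2
  Q 164.185.80.0: descend 10100100101110010101 ; hops seen [H3,H4] ; pick H4
  add 172.48.0.0/12 -> H4 at depth 12
  Q 172.48.0.1: descend 10101100001100 ; hops seen [H3,H4] ; pick H4
  add 168.0.0.0/5 -> H0 at depth 5
  Q 168.0.147.189: descend 10101 ; hops seen [H3,H0] ; pick H0
  add 172.50.64.0/24 -> H2 at depth 24
  Q 172.50.64.0: descend 101011000011001001000000 ; hops seen [H3,H0,H4,H2] ; pick H2
  Q 172.50.64.1: descend 101011000011001001000000 ; hops seen [H3,H0,H4,H2] ; pick H2
  add 164.176.0.0/12 -> H4 at depth 12
  add 164.176.0.0/12 -> H1 at depth 12
  add 184.0.0.0/5 -> H1 at depth 5
  Q 102.67.111.253: descend 011001100100001101101111 ; hops seen [H3,H2] ; pick H2
  add 102.0.0.0/9 -> H1 at depth 9
  Q 184.1.181.78: descend 10111 ; hops seen [H3,H1] ; pick H1
  Q 73.212.108.209: descend 01 ; hops seen [H3] ; pick H3
  - 164.185.80.0/20 clear@20
  - 172.50.64.164/32 clear@32
  Q 131.80.67.243: descend 10 ; hops seen [H3] ; pick H3
  add 172.48.0.0/12 -> H2 at depth 12
  Q 172.48.0.25: descend 10101100001100 ; hops seen [H3,H0,H2] ; pick H2
  - 172.48.0.0/12 clear@12
  Q 164.176.0.0: descend 101001001011 ; hops seen [H3,H1] ; pick H1
  Q 102.1.178.181: descend 011001100 ; hops seen [H3,H1] ; pick H1

== LOOKUPS ==
["H4","H2","H2","H4","H4","H0","H2","H2","H2","H1","H3","H3","H2","H1","H1"]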